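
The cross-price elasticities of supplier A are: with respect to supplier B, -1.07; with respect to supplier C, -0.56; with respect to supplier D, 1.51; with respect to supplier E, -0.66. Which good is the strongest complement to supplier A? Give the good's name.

Complements have ε < 0. The most negative value is -1.07 (supplier B).

supplier B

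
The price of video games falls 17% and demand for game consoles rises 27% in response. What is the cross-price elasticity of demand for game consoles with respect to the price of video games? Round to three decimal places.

-1.588

ε = (%ΔQ of game consoles) / (%ΔP of video games) = (27%) / (-17%) ≈ -1.588.
Negative cross-price elasticity: complements.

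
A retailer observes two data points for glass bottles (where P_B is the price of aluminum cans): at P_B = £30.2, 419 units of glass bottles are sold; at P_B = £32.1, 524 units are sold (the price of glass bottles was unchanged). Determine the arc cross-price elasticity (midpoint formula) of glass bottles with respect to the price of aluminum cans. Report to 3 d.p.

3.651

ΔQ_A = 524 − 419 = 105; ΔP_B = 32.1 − 30.2 = 1.9.
Midpoints: Q̄_A = 471.5, P̄_B = 31.15.
ε = (ΔQ_A/Q̄_A)/(ΔP_B/P̄_B) = (105/471.5)/(1.9/31.15) ≈ 3.651.
ε > 0: glass bottles and aluminum cans are substitutes.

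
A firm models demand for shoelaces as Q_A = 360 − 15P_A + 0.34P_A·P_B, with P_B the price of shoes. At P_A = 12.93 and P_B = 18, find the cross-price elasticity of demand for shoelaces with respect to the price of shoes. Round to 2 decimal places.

0.32

At P_A = 12.93 and P_B = 18: Q_A = 245.182.
∂Q_A/∂P_B = 0.34P_A = 0.34(12.93) = 4.3962.
ε = (∂Q_A/∂P_B)(P_B/Q_A) = 4.3962 × (18/245.182) ≈ 0.32.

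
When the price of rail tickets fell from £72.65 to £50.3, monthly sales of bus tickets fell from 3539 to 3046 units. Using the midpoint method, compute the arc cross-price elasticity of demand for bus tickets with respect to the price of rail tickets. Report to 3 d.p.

ΔQ_A = 3046 − 3539 = -493; ΔP_B = 50.3 − 72.65 = -22.35.
Midpoints: Q̄_A = 3292.5, P̄_B = 61.48.
ε = (ΔQ_A/Q̄_A)/(ΔP_B/P̄_B) = (-493/3292.5)/(-22.35/61.48) ≈ 0.412.

0.412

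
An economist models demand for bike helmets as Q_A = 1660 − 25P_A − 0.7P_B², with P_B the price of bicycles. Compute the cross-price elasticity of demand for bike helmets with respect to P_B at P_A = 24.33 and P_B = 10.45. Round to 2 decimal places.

-0.16

At P_A = 24.33 and P_B = 10.45: Q_A = 975.308.
∂Q_A/∂P_B = -1.4P_B = -1.4(10.45) = -14.6300.
ε = (∂Q_A/∂P_B)(P_B/Q_A) = -14.6300 × (10.45/975.308) ≈ -0.16.
ε < 0: complements.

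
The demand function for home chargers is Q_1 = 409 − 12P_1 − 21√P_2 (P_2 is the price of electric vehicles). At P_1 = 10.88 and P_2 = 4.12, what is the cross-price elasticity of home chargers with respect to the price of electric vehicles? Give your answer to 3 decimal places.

-0.090

At P_1 = 10.88 and P_2 = 4.12: Q_1 = 235.815.
∂Q_1/∂P_2 = -21/(2√P_2) = -21/(2√4.12) = -5.1730.
ε = (∂Q_1/∂P_2)(P_2/Q_1) = -5.1730 × (4.12/235.815) ≈ -0.090.
ε < 0: complements.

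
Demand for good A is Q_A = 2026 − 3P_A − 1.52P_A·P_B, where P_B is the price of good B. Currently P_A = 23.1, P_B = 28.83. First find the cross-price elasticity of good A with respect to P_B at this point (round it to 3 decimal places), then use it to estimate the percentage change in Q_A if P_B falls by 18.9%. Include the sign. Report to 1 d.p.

At P_A = 23.1, P_B = 28.83: Q_A = 944.421.
∂Q_A/∂P_B = -1.52P_A = -35.1120.
ε = (∂Q_A/∂P_B)(P_B/Q_A) = -35.1120 × 28.83/944.421 ≈ -1.072.
%ΔQ_A ≈ ε × %ΔP_B = -1.072 × (-18.9%) = 20.3%.

20.3%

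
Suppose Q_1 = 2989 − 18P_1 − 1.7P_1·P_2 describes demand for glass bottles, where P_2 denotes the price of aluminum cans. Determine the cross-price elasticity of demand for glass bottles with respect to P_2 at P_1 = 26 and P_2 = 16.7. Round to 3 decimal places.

-0.414

At P_1 = 26 and P_2 = 16.7: Q_1 = 1782.86.
∂Q_1/∂P_2 = -1.7P_1 = -1.7(26) = -44.2000.
ε = (∂Q_1/∂P_2)(P_2/Q_1) = -44.2000 × (16.7/1782.86) ≈ -0.414.
ε < 0: complements.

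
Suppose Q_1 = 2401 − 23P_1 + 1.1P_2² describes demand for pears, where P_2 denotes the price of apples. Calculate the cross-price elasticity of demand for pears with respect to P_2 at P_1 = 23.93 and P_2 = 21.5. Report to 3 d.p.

At P_1 = 23.93 and P_2 = 21.5: Q_1 = 2359.085.
∂Q_1/∂P_2 = 2.2P_2 = 2.2(21.5) = 47.3000.
ε = (∂Q_1/∂P_2)(P_2/Q_1) = 47.3000 × (21.5/2359.085) ≈ 0.431.

0.431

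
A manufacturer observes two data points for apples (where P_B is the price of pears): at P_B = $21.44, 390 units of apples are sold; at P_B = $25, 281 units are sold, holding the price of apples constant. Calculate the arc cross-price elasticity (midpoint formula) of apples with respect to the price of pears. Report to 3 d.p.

-2.119

ΔQ_A = 281 − 390 = -109; ΔP_B = 25 − 21.44 = 3.56.
Midpoints: Q̄_A = 335.5, P̄_B = 23.22.
ε = (ΔQ_A/Q̄_A)/(ΔP_B/P̄_B) = (-109/335.5)/(3.56/23.22) ≈ -2.119.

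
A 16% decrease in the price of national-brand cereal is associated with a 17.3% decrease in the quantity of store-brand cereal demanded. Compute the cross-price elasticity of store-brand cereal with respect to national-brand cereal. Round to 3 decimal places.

ε = (%ΔQ of store-brand cereal) / (%ΔP of national-brand cereal) = (-17.3%) / (-16%) ≈ 1.081.

1.081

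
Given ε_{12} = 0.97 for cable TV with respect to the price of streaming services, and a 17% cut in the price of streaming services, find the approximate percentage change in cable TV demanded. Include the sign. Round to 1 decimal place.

%ΔQ ≈ ε × %ΔP of streaming services = 0.97 × (-17%) = -16.5%.
Demand for cable TV falls by about 16.5%.

-16.5%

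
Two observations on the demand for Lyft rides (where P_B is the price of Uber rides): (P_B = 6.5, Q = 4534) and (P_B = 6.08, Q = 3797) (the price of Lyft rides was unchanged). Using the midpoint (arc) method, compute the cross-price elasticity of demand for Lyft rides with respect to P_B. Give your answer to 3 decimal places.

ΔQ_A = 3797 − 4534 = -737; ΔP_B = 6.08 − 6.5 = -0.42.
Midpoints: Q̄_A = 4165.5, P̄_B = 6.29.
ε = (ΔQ_A/Q̄_A)/(ΔP_B/P̄_B) = (-737/4165.5)/(-0.42/6.29) ≈ 2.650.
ε > 0: Lyft rides and Uber rides are substitutes.

2.650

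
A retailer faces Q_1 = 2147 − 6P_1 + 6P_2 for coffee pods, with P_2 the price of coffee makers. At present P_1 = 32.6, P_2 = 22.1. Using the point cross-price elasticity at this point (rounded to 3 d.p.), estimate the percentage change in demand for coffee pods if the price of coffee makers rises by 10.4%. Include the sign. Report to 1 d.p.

0.7%

At P_1 = 32.6, P_2 = 22.1: Q_1 = 2084.
∂Q_1/∂P_2 = 6.
ε = (∂Q_1/∂P_2)(P_2/Q_1) = 6.0000 × 22.1/2084 ≈ 0.064.
%ΔQ_1 ≈ ε × %ΔP_2 = 0.064 × (10.4%) = 0.7%.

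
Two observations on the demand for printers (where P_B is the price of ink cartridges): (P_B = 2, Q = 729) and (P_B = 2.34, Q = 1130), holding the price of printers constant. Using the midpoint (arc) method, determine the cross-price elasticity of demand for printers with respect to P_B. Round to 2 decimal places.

ΔQ_A = 1130 − 729 = 401; ΔP_B = 2.34 − 2 = 0.34.
Midpoints: Q̄_A = 929.5, P̄_B = 2.17.
ε = (ΔQ_A/Q̄_A)/(ΔP_B/P̄_B) = (401/929.5)/(0.34/2.17) ≈ 2.75.
ε > 0: printers and ink cartridges are substitutes.

2.75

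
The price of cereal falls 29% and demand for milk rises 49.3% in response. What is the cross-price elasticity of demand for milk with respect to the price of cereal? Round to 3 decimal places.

ε = (%ΔQ of milk) / (%ΔP of cereal) = (49.3%) / (-29%) ≈ -1.700.
Negative cross-price elasticity: complements.

-1.700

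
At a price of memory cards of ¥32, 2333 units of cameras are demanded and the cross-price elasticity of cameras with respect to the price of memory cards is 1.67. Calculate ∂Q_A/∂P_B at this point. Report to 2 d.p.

ε = (∂Q_A/∂P_B)·(P_B/Q_A) ⇒ ∂Q_A/∂P_B = ε·Q_A/P_B = 1.67 × 2333/32 ≈ 121.75.

121.75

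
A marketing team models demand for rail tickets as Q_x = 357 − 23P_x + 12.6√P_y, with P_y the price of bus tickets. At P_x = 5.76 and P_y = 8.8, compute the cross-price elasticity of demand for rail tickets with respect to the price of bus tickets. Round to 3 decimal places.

At P_x = 5.76 and P_y = 8.8: Q_x = 261.898.
∂Q_x/∂P_y = 12.6/(2√P_y) = 12.6/(2√8.8) = 2.1237.
ε = (∂Q_x/∂P_y)(P_y/Q_x) = 2.1237 × (8.8/261.898) ≈ 0.071.
ε > 0: substitutes.

0.071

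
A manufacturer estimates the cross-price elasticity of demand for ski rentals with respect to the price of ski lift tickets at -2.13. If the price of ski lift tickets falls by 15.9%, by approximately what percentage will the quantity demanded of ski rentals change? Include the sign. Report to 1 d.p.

33.9%

%ΔQ ≈ ε × %ΔP of ski lift tickets = -2.13 × (-15.9%) = 33.9%.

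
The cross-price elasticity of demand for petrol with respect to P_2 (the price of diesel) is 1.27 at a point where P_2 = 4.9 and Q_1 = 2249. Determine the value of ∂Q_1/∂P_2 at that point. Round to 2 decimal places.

ε = (∂Q_1/∂P_2)·(P_2/Q_1) ⇒ ∂Q_1/∂P_2 = ε·Q_1/P_2 = 1.27 × 2249/4.9 ≈ 582.90.

582.90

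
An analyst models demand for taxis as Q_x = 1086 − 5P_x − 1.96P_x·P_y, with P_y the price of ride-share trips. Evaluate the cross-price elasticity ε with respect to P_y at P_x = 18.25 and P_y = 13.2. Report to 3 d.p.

At P_x = 18.25 and P_y = 13.2: Q_x = 522.586.
∂Q_x/∂P_y = -1.96P_x = -1.96(18.25) = -35.7700.
ε = (∂Q_x/∂P_y)(P_y/Q_x) = -35.7700 × (13.2/522.586) ≈ -0.904.
ε < 0: complements.

-0.904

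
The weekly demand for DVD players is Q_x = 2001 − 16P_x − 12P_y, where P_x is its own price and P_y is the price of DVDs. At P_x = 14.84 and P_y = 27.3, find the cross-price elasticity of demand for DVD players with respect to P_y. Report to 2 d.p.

-0.23

At P_x = 14.84 and P_y = 27.3: Q_x = 1435.96.
∂Q_x/∂P_y = -12.
ε = (∂Q_x/∂P_y)(P_y/Q_x) = -12 × (27.3/1435.96) ≈ -0.23.
Since ε < 0, DVD players and DVDs are complements.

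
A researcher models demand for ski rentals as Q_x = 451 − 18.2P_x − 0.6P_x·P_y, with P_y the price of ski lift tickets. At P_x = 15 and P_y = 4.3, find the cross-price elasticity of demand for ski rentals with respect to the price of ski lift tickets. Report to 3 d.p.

-0.278

At P_x = 15 and P_y = 4.3: Q_x = 139.3.
∂Q_x/∂P_y = -0.6P_x = -0.6(15) = -9.0000.
ε = (∂Q_x/∂P_y)(P_y/Q_x) = -9.0000 × (4.3/139.3) ≈ -0.278.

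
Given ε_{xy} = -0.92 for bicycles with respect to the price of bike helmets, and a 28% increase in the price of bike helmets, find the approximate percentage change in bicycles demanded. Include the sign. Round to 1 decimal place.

-25.8%

%ΔQ ≈ ε × %ΔP of bike helmets = -0.92 × (28%) = -25.8%.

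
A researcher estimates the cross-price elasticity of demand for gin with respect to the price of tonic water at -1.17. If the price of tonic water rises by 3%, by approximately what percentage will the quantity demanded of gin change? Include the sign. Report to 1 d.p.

%ΔQ ≈ ε × %ΔP of tonic water = -1.17 × (3%) = -3.5%.
Demand for gin falls by about 3.5%.

-3.5%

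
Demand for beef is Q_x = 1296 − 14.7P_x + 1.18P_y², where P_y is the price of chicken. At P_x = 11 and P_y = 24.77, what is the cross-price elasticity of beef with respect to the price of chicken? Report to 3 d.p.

0.779

At P_x = 11 and P_y = 24.77: Q_x = 1858.292.
∂Q_x/∂P_y = 2.36P_y = 2.36(24.77) = 58.4572.
ε = (∂Q_x/∂P_y)(P_y/Q_x) = 58.4572 × (24.77/1858.292) ≈ 0.779.
ε > 0: substitutes.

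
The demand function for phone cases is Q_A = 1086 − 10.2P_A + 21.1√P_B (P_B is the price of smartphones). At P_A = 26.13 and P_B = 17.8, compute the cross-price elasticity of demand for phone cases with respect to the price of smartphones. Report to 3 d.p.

0.049

At P_A = 26.13 and P_B = 17.8: Q_A = 908.495.
∂Q_A/∂P_B = 21.1/(2√P_B) = 21.1/(2√17.8) = 2.5006.
ε = (∂Q_A/∂P_B)(P_B/Q_A) = 2.5006 × (17.8/908.495) ≈ 0.049.
ε > 0: substitutes.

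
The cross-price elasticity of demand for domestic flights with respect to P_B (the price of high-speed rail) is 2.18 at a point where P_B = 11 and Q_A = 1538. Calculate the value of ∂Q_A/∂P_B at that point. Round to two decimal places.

ε = (∂Q_A/∂P_B)·(P_B/Q_A) ⇒ ∂Q_A/∂P_B = ε·Q_A/P_B = 2.18 × 1538/11 ≈ 304.80.

304.80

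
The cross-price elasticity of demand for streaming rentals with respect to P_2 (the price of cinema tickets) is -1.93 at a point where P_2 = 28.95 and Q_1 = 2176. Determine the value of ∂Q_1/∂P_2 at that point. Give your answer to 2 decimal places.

ε = (∂Q_1/∂P_2)·(P_2/Q_1) ⇒ ∂Q_1/∂P_2 = ε·Q_1/P_2 = -1.93 × 2176/28.95 ≈ -145.07.

-145.07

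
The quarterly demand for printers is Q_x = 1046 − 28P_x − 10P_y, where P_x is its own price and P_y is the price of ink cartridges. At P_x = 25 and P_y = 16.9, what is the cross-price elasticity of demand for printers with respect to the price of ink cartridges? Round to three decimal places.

-0.955

At P_x = 25 and P_y = 16.9: Q_x = 177.
∂Q_x/∂P_y = -10.
ε = (∂Q_x/∂P_y)(P_y/Q_x) = -10 × (16.9/177) ≈ -0.955.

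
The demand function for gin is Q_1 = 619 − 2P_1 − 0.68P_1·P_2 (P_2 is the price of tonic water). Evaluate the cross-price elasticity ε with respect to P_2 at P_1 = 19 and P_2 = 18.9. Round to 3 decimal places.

At P_1 = 19 and P_2 = 18.9: Q_1 = 336.812.
∂Q_1/∂P_2 = -0.68P_1 = -0.68(19) = -12.9200.
ε = (∂Q_1/∂P_2)(P_2/Q_1) = -12.9200 × (18.9/336.812) ≈ -0.725.

-0.725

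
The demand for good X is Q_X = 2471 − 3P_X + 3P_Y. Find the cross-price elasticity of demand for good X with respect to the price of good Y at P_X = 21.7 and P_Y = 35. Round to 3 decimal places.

At P_X = 21.7 and P_Y = 35: Q_X = 2510.9.
∂Q_X/∂P_Y = 3.
ε = (∂Q_X/∂P_Y)(P_Y/Q_X) = 3 × (35/2510.9) ≈ 0.042.
Since ε > 0, good X and good Y are substitutes.

0.042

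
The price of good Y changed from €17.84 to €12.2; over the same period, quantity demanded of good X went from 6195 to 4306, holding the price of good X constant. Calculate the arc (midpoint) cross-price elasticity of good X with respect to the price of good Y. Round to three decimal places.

ΔQ_X = 4306 − 6195 = -1889; ΔP_Y = 12.2 − 17.84 = -5.64.
Midpoints: Q̄_X = 5250.5, P̄_Y = 15.02.
ε = (ΔQ_X/Q̄_X)/(ΔP_Y/P̄_Y) = (-1889/5250.5)/(-5.64/15.02) ≈ 0.958.
ε > 0: good X and good Y are substitutes.

0.958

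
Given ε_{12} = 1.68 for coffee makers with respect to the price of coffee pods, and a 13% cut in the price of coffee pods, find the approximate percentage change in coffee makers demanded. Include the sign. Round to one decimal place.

%ΔQ ≈ ε × %ΔP of coffee pods = 1.68 × (-13%) = -21.8%.

-21.8%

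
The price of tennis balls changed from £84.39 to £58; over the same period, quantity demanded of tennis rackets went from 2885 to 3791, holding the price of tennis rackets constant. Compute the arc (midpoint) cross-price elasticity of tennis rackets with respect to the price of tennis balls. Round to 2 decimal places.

-0.73

ΔQ_A = 3791 − 2885 = 906; ΔP_B = 58 − 84.39 = -26.39.
Midpoints: Q̄_A = 3338.0, P̄_B = 71.19.
ε = (ΔQ_A/Q̄_A)/(ΔP_B/P̄_B) = (906/3338.0)/(-26.39/71.19) ≈ -0.73.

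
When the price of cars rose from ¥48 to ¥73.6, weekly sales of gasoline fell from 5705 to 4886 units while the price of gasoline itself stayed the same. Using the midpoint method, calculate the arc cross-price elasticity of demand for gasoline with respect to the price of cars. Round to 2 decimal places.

-0.37

ΔQ_A = 4886 − 5705 = -819; ΔP_B = 73.6 − 48 = 25.6.
Midpoints: Q̄_A = 5295.5, P̄_B = 60.80.
ε = (ΔQ_A/Q̄_A)/(ΔP_B/P̄_B) = (-819/5295.5)/(25.6/60.80) ≈ -0.37.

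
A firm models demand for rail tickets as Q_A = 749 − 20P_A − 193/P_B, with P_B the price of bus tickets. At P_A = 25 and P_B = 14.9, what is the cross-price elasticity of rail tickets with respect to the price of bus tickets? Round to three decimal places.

0.055

At P_A = 25 and P_B = 14.9: Q_A = 236.047.
∂Q_A/∂P_B = 193/P_B² = 0.8693.
ε = (∂Q_A/∂P_B)(P_B/Q_A) = 0.8693 × (14.9/236.047) ≈ 0.055.
ε > 0: substitutes.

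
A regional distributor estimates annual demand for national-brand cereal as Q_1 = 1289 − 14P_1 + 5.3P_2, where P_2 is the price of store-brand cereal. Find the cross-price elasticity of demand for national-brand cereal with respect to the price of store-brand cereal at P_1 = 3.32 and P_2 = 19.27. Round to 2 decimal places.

At P_1 = 3.32 and P_2 = 19.27: Q_1 = 1344.651.
∂Q_1/∂P_2 = 5.3.
ε = (∂Q_1/∂P_2)(P_2/Q_1) = 5.3 × (19.27/1344.651) ≈ 0.08.

0.08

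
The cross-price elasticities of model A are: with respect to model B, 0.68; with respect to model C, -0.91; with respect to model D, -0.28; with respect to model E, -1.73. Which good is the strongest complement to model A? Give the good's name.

model E

Complements have ε < 0. The most negative value is -1.73 (model E).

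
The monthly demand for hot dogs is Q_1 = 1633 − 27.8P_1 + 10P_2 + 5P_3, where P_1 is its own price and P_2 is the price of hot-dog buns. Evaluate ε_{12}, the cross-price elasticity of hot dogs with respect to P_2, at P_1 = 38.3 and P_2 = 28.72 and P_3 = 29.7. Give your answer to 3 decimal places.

At P_1 = 38.3 and P_2 = 28.72 and P_3 = 29.7: Q_1 = 1003.96.
∂Q_1/∂P_2 = 10.
ε = (∂Q_1/∂P_2)(P_2/Q_1) = 10 × (28.72/1003.96) ≈ 0.286.
Since ε > 0, hot dogs and hot-dog buns are substitutes.

0.286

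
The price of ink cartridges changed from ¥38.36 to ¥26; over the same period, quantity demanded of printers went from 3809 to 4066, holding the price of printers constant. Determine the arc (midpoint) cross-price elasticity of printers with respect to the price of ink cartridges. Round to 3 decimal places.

-0.170

ΔQ_A = 4066 − 3809 = 257; ΔP_B = 26 − 38.36 = -12.36.
Midpoints: Q̄_A = 3937.5, P̄_B = 32.18.
ε = (ΔQ_A/Q̄_A)/(ΔP_B/P̄_B) = (257/3937.5)/(-12.36/32.18) ≈ -0.170.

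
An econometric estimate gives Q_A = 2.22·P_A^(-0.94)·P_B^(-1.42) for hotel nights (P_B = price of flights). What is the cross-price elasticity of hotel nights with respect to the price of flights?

-1.42

In a log-linear (constant-elasticity) demand function, the coefficient on the exponent of P_B is the cross-price elasticity.
ε = -1.42. Negative, so hotel nights and flights are complements.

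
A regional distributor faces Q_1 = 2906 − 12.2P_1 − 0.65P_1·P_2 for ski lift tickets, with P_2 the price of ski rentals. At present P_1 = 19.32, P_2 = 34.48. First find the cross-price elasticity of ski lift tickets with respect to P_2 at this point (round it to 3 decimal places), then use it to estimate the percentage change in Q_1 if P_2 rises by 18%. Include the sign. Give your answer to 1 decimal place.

-3.5%

At P_1 = 19.32, P_2 = 34.48: Q_1 = 2237.296.
∂Q_1/∂P_2 = -0.65P_1 = -12.5580.
ε = (∂Q_1/∂P_2)(P_2/Q_1) = -12.5580 × 34.48/2237.296 ≈ -0.194.
%ΔQ_1 ≈ ε × %ΔP_2 = -0.194 × (18%) = -3.5%.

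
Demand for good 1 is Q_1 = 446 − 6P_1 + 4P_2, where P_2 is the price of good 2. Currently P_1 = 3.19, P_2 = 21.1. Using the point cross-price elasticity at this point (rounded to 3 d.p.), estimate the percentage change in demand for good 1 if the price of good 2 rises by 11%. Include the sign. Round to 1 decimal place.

1.8%

At P_1 = 3.19, P_2 = 21.1: Q_1 = 511.26.
∂Q_1/∂P_2 = 4.
ε = (∂Q_1/∂P_2)(P_2/Q_1) = 4.0000 × 21.1/511.26 ≈ 0.165.
%ΔQ_1 ≈ ε × %ΔP_2 = 0.165 × (11%) = 1.8%.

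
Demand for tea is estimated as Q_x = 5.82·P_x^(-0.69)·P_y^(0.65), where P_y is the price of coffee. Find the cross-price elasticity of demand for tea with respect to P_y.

0.65

In a log-linear (constant-elasticity) demand function, the coefficient on the exponent of P_y is the cross-price elasticity.
ε = 0.65. Positive, so tea and coffee are substitutes.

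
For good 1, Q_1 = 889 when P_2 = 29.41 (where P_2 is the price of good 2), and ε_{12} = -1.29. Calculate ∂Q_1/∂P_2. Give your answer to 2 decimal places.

-38.99

ε = (∂Q_1/∂P_2)·(P_2/Q_1) ⇒ ∂Q_1/∂P_2 = ε·Q_1/P_2 = -1.29 × 889/29.41 ≈ -38.99.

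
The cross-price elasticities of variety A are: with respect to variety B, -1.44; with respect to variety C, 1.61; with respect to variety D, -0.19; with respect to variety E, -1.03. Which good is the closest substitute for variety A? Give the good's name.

Substitutes have ε > 0. Among the positive values, 1.61 (variety C) is largest.

variety C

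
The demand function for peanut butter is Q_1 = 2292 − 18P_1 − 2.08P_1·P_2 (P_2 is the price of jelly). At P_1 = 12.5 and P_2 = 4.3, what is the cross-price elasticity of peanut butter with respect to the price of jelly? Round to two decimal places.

At P_1 = 12.5 and P_2 = 4.3: Q_1 = 1955.2.
∂Q_1/∂P_2 = -2.08P_1 = -2.08(12.5) = -26.0000.
ε = (∂Q_1/∂P_2)(P_2/Q_1) = -26.0000 × (4.3/1955.2) ≈ -0.06.
ε < 0: complements.

-0.06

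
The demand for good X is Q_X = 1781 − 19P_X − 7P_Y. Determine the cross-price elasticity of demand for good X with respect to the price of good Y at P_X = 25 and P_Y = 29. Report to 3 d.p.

-0.184

At P_X = 25 and P_Y = 29: Q_X = 1103.
∂Q_X/∂P_Y = -7.
ε = (∂Q_X/∂P_Y)(P_Y/Q_X) = -7 × (29/1103) ≈ -0.184.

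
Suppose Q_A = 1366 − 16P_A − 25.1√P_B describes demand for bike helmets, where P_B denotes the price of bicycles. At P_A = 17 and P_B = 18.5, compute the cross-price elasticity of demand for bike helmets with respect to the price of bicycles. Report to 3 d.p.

-0.055

At P_A = 17 and P_B = 18.5: Q_A = 986.041.
∂Q_A/∂P_B = -25.1/(2√P_B) = -25.1/(2√18.5) = -2.9178.
ε = (∂Q_A/∂P_B)(P_B/Q_A) = -2.9178 × (18.5/986.041) ≈ -0.055.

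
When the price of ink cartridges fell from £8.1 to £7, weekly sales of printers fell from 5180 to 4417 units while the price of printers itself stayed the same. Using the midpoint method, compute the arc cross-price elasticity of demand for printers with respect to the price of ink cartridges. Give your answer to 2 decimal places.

ΔQ_A = 4417 − 5180 = -763; ΔP_B = 7 − 8.1 = -1.1.
Midpoints: Q̄_A = 4798.5, P̄_B = 7.55.
ε = (ΔQ_A/Q̄_A)/(ΔP_B/P̄_B) = (-763/4798.5)/(-1.1/7.55) ≈ 1.09.

1.09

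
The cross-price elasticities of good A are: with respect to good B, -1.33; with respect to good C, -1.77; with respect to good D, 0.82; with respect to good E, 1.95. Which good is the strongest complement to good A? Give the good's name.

Complements have ε < 0. The most negative value is -1.77 (good C).

good C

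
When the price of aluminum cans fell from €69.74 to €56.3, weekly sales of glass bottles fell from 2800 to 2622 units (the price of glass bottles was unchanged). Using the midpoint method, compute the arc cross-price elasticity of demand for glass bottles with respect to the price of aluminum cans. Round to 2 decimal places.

0.31

ΔQ_A = 2622 − 2800 = -178; ΔP_B = 56.3 − 69.74 = -13.44.
Midpoints: Q̄_A = 2711.0, P̄_B = 63.02.
ε = (ΔQ_A/Q̄_A)/(ΔP_B/P̄_B) = (-178/2711.0)/(-13.44/63.02) ≈ 0.31.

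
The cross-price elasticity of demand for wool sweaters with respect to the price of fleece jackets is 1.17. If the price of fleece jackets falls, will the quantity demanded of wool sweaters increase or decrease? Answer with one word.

ε > 0 and the price of fleece jackets falls, so the quantity of wool sweaters moves in the same direction: it decreases.

decrease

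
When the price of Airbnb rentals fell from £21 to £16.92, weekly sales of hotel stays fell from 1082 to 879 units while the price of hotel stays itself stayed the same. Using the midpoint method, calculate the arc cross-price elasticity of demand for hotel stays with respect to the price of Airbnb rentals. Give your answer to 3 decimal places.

0.962

ΔQ_A = 879 − 1082 = -203; ΔP_B = 16.92 − 21 = -4.08.
Midpoints: Q̄_A = 980.5, P̄_B = 18.96.
ε = (ΔQ_A/Q̄_A)/(ΔP_B/P̄_B) = (-203/980.5)/(-4.08/18.96) ≈ 0.962.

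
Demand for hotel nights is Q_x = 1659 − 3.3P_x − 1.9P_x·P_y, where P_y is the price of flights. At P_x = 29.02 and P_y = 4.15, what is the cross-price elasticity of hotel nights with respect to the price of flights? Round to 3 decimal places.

-0.171

At P_x = 29.02 and P_y = 4.15: Q_x = 1334.411.
∂Q_x/∂P_y = -1.9P_x = -1.9(29.02) = -55.1380.
ε = (∂Q_x/∂P_y)(P_y/Q_x) = -55.1380 × (4.15/1334.411) ≈ -0.171.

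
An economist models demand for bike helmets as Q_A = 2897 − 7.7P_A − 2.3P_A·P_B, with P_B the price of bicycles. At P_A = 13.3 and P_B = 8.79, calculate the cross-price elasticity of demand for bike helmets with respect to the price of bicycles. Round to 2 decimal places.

-0.11

At P_A = 13.3 and P_B = 8.79: Q_A = 2525.704.
∂Q_A/∂P_B = -2.3P_A = -2.3(13.3) = -30.5900.
ε = (∂Q_A/∂P_B)(P_B/Q_A) = -30.5900 × (8.79/2525.704) ≈ -0.11.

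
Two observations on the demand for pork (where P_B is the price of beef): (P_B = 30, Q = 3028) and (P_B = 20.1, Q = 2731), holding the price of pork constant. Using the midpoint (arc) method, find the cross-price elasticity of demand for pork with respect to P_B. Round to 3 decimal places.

ΔQ_A = 2731 − 3028 = -297; ΔP_B = 20.1 − 30 = -9.9.
Midpoints: Q̄_A = 2879.5, P̄_B = 25.05.
ε = (ΔQ_A/Q̄_A)/(ΔP_B/P̄_B) = (-297/2879.5)/(-9.9/25.05) ≈ 0.261.

0.261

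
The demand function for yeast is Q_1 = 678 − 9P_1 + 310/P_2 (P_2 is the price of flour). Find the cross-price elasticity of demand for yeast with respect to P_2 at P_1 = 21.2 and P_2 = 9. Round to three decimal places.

-0.066

At P_1 = 21.2 and P_2 = 9: Q_1 = 521.644.
∂Q_1/∂P_2 = −310/P_2² = -3.8272.
ε = (∂Q_1/∂P_2)(P_2/Q_1) = -3.8272 × (9/521.644) ≈ -0.066.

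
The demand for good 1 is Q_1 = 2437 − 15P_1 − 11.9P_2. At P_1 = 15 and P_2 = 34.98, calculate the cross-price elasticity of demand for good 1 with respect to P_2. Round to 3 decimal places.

-0.232

At P_1 = 15 and P_2 = 34.98: Q_1 = 1795.738.
∂Q_1/∂P_2 = -11.9.
ε = (∂Q_1/∂P_2)(P_2/Q_1) = -11.9 × (34.98/1795.738) ≈ -0.232.
Since ε < 0, good 1 and good 2 are complements.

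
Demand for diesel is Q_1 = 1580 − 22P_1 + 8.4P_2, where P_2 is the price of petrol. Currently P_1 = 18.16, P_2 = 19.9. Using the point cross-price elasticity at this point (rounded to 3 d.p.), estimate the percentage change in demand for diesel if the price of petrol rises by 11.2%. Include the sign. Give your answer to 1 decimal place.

At P_1 = 18.16, P_2 = 19.9: Q_1 = 1347.64.
∂Q_1/∂P_2 = 8.4.
ε = (∂Q_1/∂P_2)(P_2/Q_1) = 8.4000 × 19.9/1347.64 ≈ 0.124.
%ΔQ_1 ≈ ε × %ΔP_2 = 0.124 × (11.2%) = 1.4%.

1.4%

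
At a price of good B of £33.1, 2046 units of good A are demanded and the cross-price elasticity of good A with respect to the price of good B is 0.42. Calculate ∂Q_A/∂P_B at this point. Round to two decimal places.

ε = (∂Q_A/∂P_B)·(P_B/Q_A) ⇒ ∂Q_A/∂P_B = ε·Q_A/P_B = 0.42 × 2046/33.1 ≈ 25.96.

25.96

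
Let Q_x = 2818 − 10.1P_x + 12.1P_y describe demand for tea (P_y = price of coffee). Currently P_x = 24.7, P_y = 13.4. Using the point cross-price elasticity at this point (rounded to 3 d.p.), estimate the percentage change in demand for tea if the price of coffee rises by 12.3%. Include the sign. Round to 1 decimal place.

At P_x = 24.7, P_y = 13.4: Q_x = 2730.67.
∂Q_x/∂P_y = 12.1.
ε = (∂Q_x/∂P_y)(P_y/Q_x) = 12.1000 × 13.4/2730.67 ≈ 0.059.
%ΔQ_x ≈ ε × %ΔP_y = 0.059 × (12.3%) = 0.7%.

0.7%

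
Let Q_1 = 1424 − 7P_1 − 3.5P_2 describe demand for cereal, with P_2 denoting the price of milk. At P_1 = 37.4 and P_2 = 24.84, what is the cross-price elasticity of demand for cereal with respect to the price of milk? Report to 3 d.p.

-0.081

At P_1 = 37.4 and P_2 = 24.84: Q_1 = 1075.26.
∂Q_1/∂P_2 = -3.5.
ε = (∂Q_1/∂P_2)(P_2/Q_1) = -3.5 × (24.84/1075.26) ≈ -0.081.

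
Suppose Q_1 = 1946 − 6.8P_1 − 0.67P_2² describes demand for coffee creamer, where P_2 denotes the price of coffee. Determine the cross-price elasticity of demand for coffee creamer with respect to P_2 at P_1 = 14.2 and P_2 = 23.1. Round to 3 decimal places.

At P_1 = 14.2 and P_2 = 23.1: Q_1 = 1491.921.
∂Q_1/∂P_2 = -1.34P_2 = -1.34(23.1) = -30.9540.
ε = (∂Q_1/∂P_2)(P_2/Q_1) = -30.9540 × (23.1/1491.921) ≈ -0.479.

-0.479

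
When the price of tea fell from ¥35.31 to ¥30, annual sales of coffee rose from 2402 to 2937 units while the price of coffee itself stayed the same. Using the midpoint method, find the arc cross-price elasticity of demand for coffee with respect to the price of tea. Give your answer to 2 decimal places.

ΔQ_A = 2937 − 2402 = 535; ΔP_B = 30 − 35.31 = -5.31.
Midpoints: Q̄_A = 2669.5, P̄_B = 32.66.
ε = (ΔQ_A/Q̄_A)/(ΔP_B/P̄_B) = (535/2669.5)/(-5.31/32.66) ≈ -1.23.

-1.23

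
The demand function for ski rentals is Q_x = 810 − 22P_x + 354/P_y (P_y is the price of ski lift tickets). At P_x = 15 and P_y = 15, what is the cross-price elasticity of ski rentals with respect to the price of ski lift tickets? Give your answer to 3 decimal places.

At P_x = 15 and P_y = 15: Q_x = 503.6.
∂Q_x/∂P_y = −354/P_y² = -1.5733.
ε = (∂Q_x/∂P_y)(P_y/Q_x) = -1.5733 × (15/503.6) ≈ -0.047.
ε < 0: complements.

-0.047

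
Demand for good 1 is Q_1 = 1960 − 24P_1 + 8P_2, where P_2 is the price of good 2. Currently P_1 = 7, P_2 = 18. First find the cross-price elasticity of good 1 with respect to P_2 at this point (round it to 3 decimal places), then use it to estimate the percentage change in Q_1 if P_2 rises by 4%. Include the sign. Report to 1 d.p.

At P_1 = 7, P_2 = 18: Q_1 = 1936.
∂Q_1/∂P_2 = 8.
ε = (∂Q_1/∂P_2)(P_2/Q_1) = 8.0000 × 18/1936 ≈ 0.074.
%ΔQ_1 ≈ ε × %ΔP_2 = 0.074 × (4%) = 0.3%.

0.3%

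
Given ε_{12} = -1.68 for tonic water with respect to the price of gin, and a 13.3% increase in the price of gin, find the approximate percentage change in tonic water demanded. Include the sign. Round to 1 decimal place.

%ΔQ ≈ ε × %ΔP of gin = -1.68 × (13.3%) = -22.3%.

-22.3%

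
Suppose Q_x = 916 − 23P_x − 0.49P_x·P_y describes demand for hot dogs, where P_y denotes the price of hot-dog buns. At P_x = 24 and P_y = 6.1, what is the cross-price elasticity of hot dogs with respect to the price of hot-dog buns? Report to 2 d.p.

-0.25

At P_x = 24 and P_y = 6.1: Q_x = 292.264.
∂Q_x/∂P_y = -0.49P_x = -0.49(24) = -11.7600.
ε = (∂Q_x/∂P_y)(P_y/Q_x) = -11.7600 × (6.1/292.264) ≈ -0.25.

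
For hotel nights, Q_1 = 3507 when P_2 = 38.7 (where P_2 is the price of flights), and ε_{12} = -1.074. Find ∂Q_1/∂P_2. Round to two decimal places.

-97.33

ε = (∂Q_1/∂P_2)·(P_2/Q_1) ⇒ ∂Q_1/∂P_2 = ε·Q_1/P_2 = -1.074 × 3507/38.7 ≈ -97.33.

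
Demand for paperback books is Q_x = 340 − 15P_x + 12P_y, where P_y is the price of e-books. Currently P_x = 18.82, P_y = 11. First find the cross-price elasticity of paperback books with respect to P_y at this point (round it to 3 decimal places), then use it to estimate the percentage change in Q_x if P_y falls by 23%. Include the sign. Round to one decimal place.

At P_x = 18.82, P_y = 11: Q_x = 189.7.
∂Q_x/∂P_y = 12.
ε = (∂Q_x/∂P_y)(P_y/Q_x) = 12.0000 × 11/189.7 ≈ 0.696.
%ΔQ_x ≈ ε × %ΔP_y = 0.696 × (-23%) = -16.0%.

-16.0%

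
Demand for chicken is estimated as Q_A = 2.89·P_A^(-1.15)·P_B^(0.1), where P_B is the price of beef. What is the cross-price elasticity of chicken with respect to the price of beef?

0.10

In a log-linear (constant-elasticity) demand function, the coefficient on the exponent of P_B is the cross-price elasticity.
ε = 0.10. Positive, so chicken and beef are substitutes.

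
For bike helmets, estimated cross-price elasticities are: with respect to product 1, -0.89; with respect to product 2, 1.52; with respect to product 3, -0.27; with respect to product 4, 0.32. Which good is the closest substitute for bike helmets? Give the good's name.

product 2

Substitutes have ε > 0. Among the positive values, 1.52 (product 2) is largest.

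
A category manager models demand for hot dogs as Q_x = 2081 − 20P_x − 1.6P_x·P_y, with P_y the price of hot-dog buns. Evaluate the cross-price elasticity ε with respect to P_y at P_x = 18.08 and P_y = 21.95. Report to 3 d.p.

-0.586

At P_x = 18.08 and P_y = 21.95: Q_x = 1084.430.
∂Q_x/∂P_y = -1.6P_x = -1.6(18.08) = -28.9280.
ε = (∂Q_x/∂P_y)(P_y/Q_x) = -28.9280 × (21.95/1084.430) ≈ -0.586.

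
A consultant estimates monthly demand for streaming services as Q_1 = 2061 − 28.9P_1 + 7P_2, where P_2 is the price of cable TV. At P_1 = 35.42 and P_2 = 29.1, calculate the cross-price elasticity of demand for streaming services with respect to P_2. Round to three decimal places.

0.164

At P_1 = 35.42 and P_2 = 29.1: Q_1 = 1241.062.
∂Q_1/∂P_2 = 7.
ε = (∂Q_1/∂P_2)(P_2/Q_1) = 7 × (29.1/1241.062) ≈ 0.164.
Since ε > 0, streaming services and cable TV are substitutes.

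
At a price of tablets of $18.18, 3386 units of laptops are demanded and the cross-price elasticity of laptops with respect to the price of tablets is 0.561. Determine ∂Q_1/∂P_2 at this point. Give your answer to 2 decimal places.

ε = (∂Q_1/∂P_2)·(P_2/Q_1) ⇒ ∂Q_1/∂P_2 = ε·Q_1/P_2 = 0.561 × 3386/18.18 ≈ 104.49.

104.49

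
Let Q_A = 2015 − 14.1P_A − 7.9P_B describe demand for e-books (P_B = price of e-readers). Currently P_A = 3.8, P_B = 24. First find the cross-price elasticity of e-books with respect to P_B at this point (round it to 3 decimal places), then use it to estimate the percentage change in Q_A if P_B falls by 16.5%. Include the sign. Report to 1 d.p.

1.8%

At P_A = 3.8, P_B = 24: Q_A = 1771.82.
∂Q_A/∂P_B = -7.9.
ε = (∂Q_A/∂P_B)(P_B/Q_A) = -7.9000 × 24/1771.82 ≈ -0.107.
%ΔQ_A ≈ ε × %ΔP_B = -0.107 × (-16.5%) = 1.8%.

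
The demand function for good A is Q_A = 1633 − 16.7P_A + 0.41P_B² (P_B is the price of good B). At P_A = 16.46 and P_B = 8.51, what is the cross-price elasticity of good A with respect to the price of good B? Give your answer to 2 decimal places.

0.04

At P_A = 16.46 and P_B = 8.51: Q_A = 1387.810.
∂Q_A/∂P_B = 0.82P_B = 0.82(8.51) = 6.9782.
ε = (∂Q_A/∂P_B)(P_B/Q_A) = 6.9782 × (8.51/1387.810) ≈ 0.04.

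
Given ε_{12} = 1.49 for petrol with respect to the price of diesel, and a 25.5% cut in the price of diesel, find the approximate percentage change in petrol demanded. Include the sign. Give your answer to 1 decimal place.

-38.0%

%ΔQ ≈ ε × %ΔP of diesel = 1.49 × (-25.5%) = -38.0%.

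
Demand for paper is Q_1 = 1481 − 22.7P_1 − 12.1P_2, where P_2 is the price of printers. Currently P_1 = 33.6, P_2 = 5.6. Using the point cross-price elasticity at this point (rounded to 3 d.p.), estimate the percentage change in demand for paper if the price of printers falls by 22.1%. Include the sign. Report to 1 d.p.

2.3%

At P_1 = 33.6, P_2 = 5.6: Q_1 = 650.52.
∂Q_1/∂P_2 = -12.1.
ε = (∂Q_1/∂P_2)(P_2/Q_1) = -12.1000 × 5.6/650.52 ≈ -0.104.
%ΔQ_1 ≈ ε × %ΔP_2 = -0.104 × (-22.1%) = 2.3%.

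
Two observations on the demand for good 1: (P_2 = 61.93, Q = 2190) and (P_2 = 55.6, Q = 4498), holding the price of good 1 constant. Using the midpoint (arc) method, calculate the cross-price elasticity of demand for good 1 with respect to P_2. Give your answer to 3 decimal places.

ΔQ_1 = 4498 − 2190 = 2308; ΔP_2 = 55.6 − 61.93 = -6.33.
Midpoints: Q̄_1 = 3344.0, P̄_2 = 58.77.
ε = (ΔQ_1/Q̄_1)/(ΔP_2/P̄_2) = (2308/3344.0)/(-6.33/58.77) ≈ -6.407.

-6.407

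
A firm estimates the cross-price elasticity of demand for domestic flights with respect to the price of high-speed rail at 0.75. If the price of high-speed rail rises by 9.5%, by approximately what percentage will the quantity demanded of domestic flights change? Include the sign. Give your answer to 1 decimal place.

%ΔQ ≈ ε × %ΔP of high-speed rail = 0.75 × (9.5%) = 7.1%.

7.1%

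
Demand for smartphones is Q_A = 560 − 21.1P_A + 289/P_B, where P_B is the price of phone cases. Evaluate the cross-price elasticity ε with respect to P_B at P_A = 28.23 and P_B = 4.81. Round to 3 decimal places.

At P_A = 28.23 and P_B = 4.81: Q_A = 24.430.
∂Q_A/∂P_B = −289/P_B² = -12.4913.
ε = (∂Q_A/∂P_B)(P_B/Q_A) = -12.4913 × (4.81/24.430) ≈ -2.459.
ε < 0: complements.

-2.459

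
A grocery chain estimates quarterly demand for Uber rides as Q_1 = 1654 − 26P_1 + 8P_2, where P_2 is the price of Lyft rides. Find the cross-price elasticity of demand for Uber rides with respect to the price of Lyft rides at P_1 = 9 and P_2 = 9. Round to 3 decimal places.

At P_1 = 9 and P_2 = 9: Q_1 = 1492.
∂Q_1/∂P_2 = 8.
ε = (∂Q_1/∂P_2)(P_2/Q_1) = 8 × (9/1492) ≈ 0.048.
Since ε > 0, Uber rides and Lyft rides are substitutes.

0.048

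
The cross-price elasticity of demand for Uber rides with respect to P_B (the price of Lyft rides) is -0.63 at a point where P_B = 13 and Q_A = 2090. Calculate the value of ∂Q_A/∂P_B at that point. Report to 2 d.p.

-101.28

ε = (∂Q_A/∂P_B)·(P_B/Q_A) ⇒ ∂Q_A/∂P_B = ε·Q_A/P_B = -0.63 × 2090/13 ≈ -101.28.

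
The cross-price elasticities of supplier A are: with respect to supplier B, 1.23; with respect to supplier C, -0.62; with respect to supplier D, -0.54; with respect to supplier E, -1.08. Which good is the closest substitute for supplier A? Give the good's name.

supplier B

Substitutes have ε > 0. Among the positive values, 1.23 (supplier B) is largest.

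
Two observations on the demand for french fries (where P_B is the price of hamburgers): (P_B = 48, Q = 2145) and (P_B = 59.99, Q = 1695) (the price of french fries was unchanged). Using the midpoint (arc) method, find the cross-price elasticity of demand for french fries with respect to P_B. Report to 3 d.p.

-1.055

ΔQ_A = 1695 − 2145 = -450; ΔP_B = 59.99 − 48 = 11.99.
Midpoints: Q̄_A = 1920.0, P̄_B = 54.00.
ε = (ΔQ_A/Q̄_A)/(ΔP_B/P̄_B) = (-450/1920.0)/(11.99/54.00) ≈ -1.055.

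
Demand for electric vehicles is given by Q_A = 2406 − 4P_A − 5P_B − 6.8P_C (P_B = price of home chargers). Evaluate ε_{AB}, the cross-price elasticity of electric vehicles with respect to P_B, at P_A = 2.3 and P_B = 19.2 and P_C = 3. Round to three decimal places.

At P_A = 2.3 and P_B = 19.2 and P_C = 3: Q_A = 2280.4.
∂Q_A/∂P_B = -5.
ε = (∂Q_A/∂P_B)(P_B/Q_A) = -5 × (19.2/2280.4) ≈ -0.042.

-0.042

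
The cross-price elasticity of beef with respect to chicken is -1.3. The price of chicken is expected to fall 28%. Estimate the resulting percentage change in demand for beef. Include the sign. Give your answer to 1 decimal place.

36.4%

%ΔQ ≈ ε × %ΔP of chicken = -1.3 × (-28%) = 36.4%.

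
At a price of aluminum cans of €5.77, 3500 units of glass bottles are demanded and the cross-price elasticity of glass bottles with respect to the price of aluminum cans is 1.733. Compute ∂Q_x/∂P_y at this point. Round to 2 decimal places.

1051.21

ε = (∂Q_x/∂P_y)·(P_y/Q_x) ⇒ ∂Q_x/∂P_y = ε·Q_x/P_y = 1.733 × 3500/5.77 ≈ 1051.21.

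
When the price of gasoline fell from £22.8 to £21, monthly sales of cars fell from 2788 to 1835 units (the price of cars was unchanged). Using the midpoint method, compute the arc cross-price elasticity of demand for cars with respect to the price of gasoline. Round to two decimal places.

5.02

ΔQ_A = 1835 − 2788 = -953; ΔP_B = 21 − 22.8 = -1.8.
Midpoints: Q̄_A = 2311.5, P̄_B = 21.90.
ε = (ΔQ_A/Q̄_A)/(ΔP_B/P̄_B) = (-953/2311.5)/(-1.8/21.90) ≈ 5.02.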